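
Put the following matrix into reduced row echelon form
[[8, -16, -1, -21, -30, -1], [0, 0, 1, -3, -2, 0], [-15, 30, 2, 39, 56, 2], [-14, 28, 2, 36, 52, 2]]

R1 ← 1/8·R1
R3 ← R3 + 15·R1
R4 ← R4 + 14·R1
R3 ← R3 − 1/8·R2
R4 ← R4 − 1/4·R2
R3 ← 8·R3
R4 ← R4 − 1/4·R3
R1 ← R1 + 1/8·R3
R1 ← R1 + 1/8·R2

[[1, -2, 0, -3, -4, 0], [0, 0, 1, -3, -2, 0], [0, 0, 0, 0, 0, 1], [0, 0, 0, 0, 0, 0]]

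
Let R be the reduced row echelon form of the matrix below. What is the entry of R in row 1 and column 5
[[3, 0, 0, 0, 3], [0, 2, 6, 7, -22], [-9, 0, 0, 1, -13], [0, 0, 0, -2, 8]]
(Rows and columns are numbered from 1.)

ρ1 -> 1/3·ρ1
  [  1  0  0   0    1 ]
  [  0  2  6   7  -22 ]
  [ -9  0  0   1  -13 ]
  [  0  0  0  -2    8 ]
ρ3 -> ρ3 + 9·ρ1
  [ 1  0  0   0    1 ]
  [ 0  2  6   7  -22 ]
  [ 0  0  0   1   -4 ]
  [ 0  0  0  -2    8 ]
ρ2 -> 1/2·ρ2
  [ 1  0  0    0    1 ]
  [ 0  1  3  7/2  -11 ]
  [ 0  0  0    1   -4 ]
  [ 0  0  0   -2    8 ]
ρ4 -> ρ4 + 2·ρ3
  [ 1  0  0    0    1 ]
  [ 0  1  3  7/2  -11 ]
  [ 0  0  0    1   -4 ]
  [ 0  0  0    0    0 ]
ρ2 -> ρ2 − 7/2·ρ3
  [ 1  0  0  0   1 ]
  [ 0  1  3  0   3 ]
  [ 0  0  0  1  -4 ]
  [ 0  0  0  0   0 ]

1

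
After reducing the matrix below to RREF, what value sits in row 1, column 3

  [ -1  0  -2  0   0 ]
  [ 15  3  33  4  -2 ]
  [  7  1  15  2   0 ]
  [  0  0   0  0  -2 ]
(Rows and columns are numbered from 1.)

r1 := -1·r1
r2 := r2 − 15·r1
r3 := r3 − 7·r1
r2 := 1/3·r2
r3 := r3 − r2
r3 := 3/2·r3
r4 := -1/2·r4
r3 := r3 − r4
r2 := r2 + 2/3·r4
r2 := r2 − 4/3·r3

2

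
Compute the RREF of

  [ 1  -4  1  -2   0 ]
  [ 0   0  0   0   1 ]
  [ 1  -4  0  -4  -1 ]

[[1, -4, 0, -4, 0], [0, 0, 1, 2, 0], [0, 0, 0, 0, 1]]

R3 ← R3 − R1
  [ 1  -4   1  -2   0 ]
  [ 0   0   0   0   1 ]
  [ 0   0  -1  -2  -1 ]
R2 ↔ R3
  [ 1  -4   1  -2   0 ]
  [ 0   0  -1  -2  -1 ]
  [ 0   0   0   0   1 ]
R2 ← -1·R2
  [ 1  -4  1  -2  0 ]
  [ 0   0  1   2  1 ]
  [ 0   0  0   0  1 ]
R2 ← R2 − R3
  [ 1  -4  1  -2  0 ]
  [ 0   0  1   2  0 ]
  [ 0   0  0   0  1 ]
R1 ← R1 − R2
  [ 1  -4  0  -4  0 ]
  [ 0   0  1   2  0 ]
  [ 0   0  0   0  1 ]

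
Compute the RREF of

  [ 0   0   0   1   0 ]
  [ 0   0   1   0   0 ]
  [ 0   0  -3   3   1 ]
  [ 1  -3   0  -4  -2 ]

Swap ρ1 and ρ4.
Add 3 times ρ2 to ρ3.
Multiply ρ3 by 1/3.
Subtract ρ3 from ρ4.
Multiply ρ4 by -3.
Subtract 1/3 times ρ4 from ρ3.
Add 2 times ρ4 to ρ1.
Add 4 times ρ3 to ρ1.

[[1, -3, 0, 0, 0], [0, 0, 1, 0, 0], [0, 0, 0, 1, 0], [0, 0, 0, 0, 1]]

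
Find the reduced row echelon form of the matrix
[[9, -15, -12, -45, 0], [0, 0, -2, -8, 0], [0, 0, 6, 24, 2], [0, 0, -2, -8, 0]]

Multiply R1 by 1/9.
  [ 1  -5/3  -4/3  -5  0 ]
  [ 0     0    -2  -8  0 ]
  [ 0     0     6  24  2 ]
  [ 0     0    -2  -8  0 ]
Multiply R2 by -1/2.
  [ 1  -5/3  -4/3  -5  0 ]
  [ 0     0     1   4  0 ]
  [ 0     0     6  24  2 ]
  [ 0     0    -2  -8  0 ]
Subtract 6 times R2 from R3.
  [ 1  -5/3  -4/3  -5  0 ]
  [ 0     0     1   4  0 ]
  [ 0     0     0   0  2 ]
  [ 0     0    -2  -8  0 ]
Add 2 times R2 to R4.
  [ 1  -5/3  -4/3  -5  0 ]
  [ 0     0     1   4  0 ]
  [ 0     0     0   0  2 ]
  [ 0     0     0   0  0 ]
Multiply R3 by 1/2.
  [ 1  -5/3  -4/3  -5  0 ]
  [ 0     0     1   4  0 ]
  [ 0     0     0   0  1 ]
  [ 0     0     0   0  0 ]
Add 4/3 times R2 to R1.
  [ 1  -5/3  0  1/3  0 ]
  [ 0     0  1    4  0 ]
  [ 0     0  0    0  1 ]
  [ 0     0  0    0  0 ]

[[1, -5/3, 0, 1/3, 0], [0, 0, 1, 4, 0], [0, 0, 0, 0, 1], [0, 0, 0, 0, 0]]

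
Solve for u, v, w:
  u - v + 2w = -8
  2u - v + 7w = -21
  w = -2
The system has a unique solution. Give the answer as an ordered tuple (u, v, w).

Form the augmented matrix and row-reduce:
  [ 1  -1  2  |   -8 ]
  [ 2  -1  7  |  -21 ]
  [ 0   0  1  |   -2 ]
r2 ← r2 − 2·r1
r2 ← r2 − 3·r3
r1 ← r1 − 2·r3
r1 ← r1 + r2
Reading off the last column: u = -3, v = 1, w = -2.

(-3, 1, -2)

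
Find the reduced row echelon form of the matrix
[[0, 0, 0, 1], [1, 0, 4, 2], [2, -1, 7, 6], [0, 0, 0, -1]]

[[1, 0, 4, 0], [0, 1, 1, 0], [0, 0, 0, 1], [0, 0, 0, 0]]

R1 ↔ R2
  [ 1   0  4   2 ]
  [ 0   0  0   1 ]
  [ 2  -1  7   6 ]
  [ 0   0  0  -1 ]
R3 ← R3 − 2·R1
  [ 1   0   4   2 ]
  [ 0   0   0   1 ]
  [ 0  -1  -1   2 ]
  [ 0   0   0  -1 ]
R2 ↔ R3
  [ 1   0   4   2 ]
  [ 0  -1  -1   2 ]
  [ 0   0   0   1 ]
  [ 0   0   0  -1 ]
R2 ← -1·R2
  [ 1  0  4   2 ]
  [ 0  1  1  -2 ]
  [ 0  0  0   1 ]
  [ 0  0  0  -1 ]
R4 ← R4 + R3
  [ 1  0  4   2 ]
  [ 0  1  1  -2 ]
  [ 0  0  0   1 ]
  [ 0  0  0   0 ]
R2 ← R2 + 2·R3
  [ 1  0  4  2 ]
  [ 0  1  1  0 ]
  [ 0  0  0  1 ]
  [ 0  0  0  0 ]
R1 ← R1 − 2·R3
  [ 1  0  4  0 ]
  [ 0  1  1  0 ]
  [ 0  0  0  1 ]
  [ 0  0  0  0 ]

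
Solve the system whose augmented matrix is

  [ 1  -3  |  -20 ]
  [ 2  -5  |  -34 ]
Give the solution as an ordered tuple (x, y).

R2 → R2 − 2·R1
  [ 1  -3  |  -20 ]
  [ 0   1  |    6 ]
R1 → R1 + 3·R2
  [ 1  0  |  -2 ]
  [ 0  1  |   6 ]
Reading off the last column: x = -2, y = 6.

(-2, 6)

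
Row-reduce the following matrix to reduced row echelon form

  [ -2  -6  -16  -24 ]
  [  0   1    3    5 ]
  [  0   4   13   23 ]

[[1, 0, 0, 0], [0, 1, 0, -4], [0, 0, 1, 3]]

Multiply r1 by -1/2.
  [ 1  3   8  12 ]
  [ 0  1   3   5 ]
  [ 0  4  13  23 ]
Subtract 4 times r2 from r3.
  [ 1  3  8  12 ]
  [ 0  1  3   5 ]
  [ 0  0  1   3 ]
Subtract 3 times r3 from r2.
  [ 1  3  8  12 ]
  [ 0  1  0  -4 ]
  [ 0  0  1   3 ]
Subtract 8 times r3 from r1.
  [ 1  3  0  -12 ]
  [ 0  1  0   -4 ]
  [ 0  0  1    3 ]
Subtract 3 times r2 from r1.
  [ 1  0  0   0 ]
  [ 0  1  0  -4 ]
  [ 0  0  1   3 ]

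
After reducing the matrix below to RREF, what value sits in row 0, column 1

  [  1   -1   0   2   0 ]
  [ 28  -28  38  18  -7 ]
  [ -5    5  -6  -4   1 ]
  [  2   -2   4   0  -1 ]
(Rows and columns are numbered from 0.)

Subtract 28 times R1 from R2.
  [  1  -1   0    2   0 ]
  [  0   0  38  -38  -7 ]
  [ -5   5  -6   -4   1 ]
  [  2  -2   4    0  -1 ]
Add 5 times R1 to R3.
  [ 1  -1   0    2   0 ]
  [ 0   0  38  -38  -7 ]
  [ 0   0  -6    6   1 ]
  [ 2  -2   4    0  -1 ]
Subtract 2 times R1 from R4.
  [ 1  -1   0    2   0 ]
  [ 0   0  38  -38  -7 ]
  [ 0   0  -6    6   1 ]
  [ 0   0   4   -4  -1 ]
Multiply R2 by 1/38.
  [ 1  -1   0   2      0 ]
  [ 0   0   1  -1  -7/38 ]
  [ 0   0  -6   6      1 ]
  [ 0   0   4  -4     -1 ]
Add 6 times R2 to R3.
  [ 1  -1  0   2      0 ]
  [ 0   0  1  -1  -7/38 ]
  [ 0   0  0   0  -2/19 ]
  [ 0   0  4  -4     -1 ]
Subtract 4 times R2 from R4.
  [ 1  -1  0   2      0 ]
  [ 0   0  1  -1  -7/38 ]
  [ 0   0  0   0  -2/19 ]
  [ 0   0  0   0  -5/19 ]
Multiply R3 by -19/2.
  [ 1  -1  0   2      0 ]
  [ 0   0  1  -1  -7/38 ]
  [ 0   0  0   0      1 ]
  [ 0   0  0   0  -5/19 ]
Add 5/19 times R3 to R4.
  [ 1  -1  0   2      0 ]
  [ 0   0  1  -1  -7/38 ]
  [ 0   0  0   0      1 ]
  [ 0   0  0   0      0 ]
Add 7/38 times R3 to R2.
  [ 1  -1  0   2  0 ]
  [ 0   0  1  -1  0 ]
  [ 0   0  0   0  1 ]
  [ 0   0  0   0  0 ]

-1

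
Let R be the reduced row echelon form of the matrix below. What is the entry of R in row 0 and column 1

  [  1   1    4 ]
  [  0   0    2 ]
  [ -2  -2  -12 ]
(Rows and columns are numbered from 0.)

1

Add 2 times R1 to R3.
Multiply R2 by 1/2.
Add 4 times R2 to R3.
Subtract 4 times R2 from R1.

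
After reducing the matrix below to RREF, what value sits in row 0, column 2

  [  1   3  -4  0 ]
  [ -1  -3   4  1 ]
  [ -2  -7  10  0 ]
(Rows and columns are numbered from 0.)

Add r1 to r2.
  [  1   3  -4  0 ]
  [  0   0   0  1 ]
  [ -2  -7  10  0 ]
Add 2 times r1 to r3.
  [ 1   3  -4  0 ]
  [ 0   0   0  1 ]
  [ 0  -1   2  0 ]
Swap r2 and r3.
  [ 1   3  -4  0 ]
  [ 0  -1   2  0 ]
  [ 0   0   0  1 ]
Multiply r2 by -1.
  [ 1  3  -4  0 ]
  [ 0  1  -2  0 ]
  [ 0  0   0  1 ]
Subtract 3 times r2 from r1.
  [ 1  0   2  0 ]
  [ 0  1  -2  0 ]
  [ 0  0   0  1 ]

2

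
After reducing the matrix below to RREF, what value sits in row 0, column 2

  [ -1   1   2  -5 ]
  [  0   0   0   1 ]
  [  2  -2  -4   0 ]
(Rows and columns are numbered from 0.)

R1 -> -1·R1
  [ 1  -1  -2  5 ]
  [ 0   0   0  1 ]
  [ 2  -2  -4  0 ]
R3 -> R3 − 2·R1
  [ 1  -1  -2    5 ]
  [ 0   0   0    1 ]
  [ 0   0   0  -10 ]
R3 -> R3 + 10·R2
  [ 1  -1  -2  5 ]
  [ 0   0   0  1 ]
  [ 0   0   0  0 ]
R1 -> R1 − 5·R2
  [ 1  -1  -2  0 ]
  [ 0   0   0  1 ]
  [ 0   0   0  0 ]

-2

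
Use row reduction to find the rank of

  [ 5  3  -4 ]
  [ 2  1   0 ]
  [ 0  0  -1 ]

rank = 3

Multiply R1 by 1/5.
  [ 1  3/5  -4/5 ]
  [ 2    1     0 ]
  [ 0    0    -1 ]
Subtract 2 times R1 from R2.
  [ 1   3/5  -4/5 ]
  [ 0  -1/5   8/5 ]
  [ 0     0    -1 ]
Multiply R2 by -5.
  [ 1  3/5  -4/5 ]
  [ 0    1    -8 ]
  [ 0    0    -1 ]
Multiply R3 by -1.
  [ 1  3/5  -4/5 ]
  [ 0    1    -8 ]
  [ 0    0     1 ]
Add 8 times R3 to R2.
  [ 1  3/5  -4/5 ]
  [ 0    1     0 ]
  [ 0    0     1 ]
Add 4/5 times R3 to R1.
  [ 1  3/5  0 ]
  [ 0    1  0 ]
  [ 0    0  1 ]
Subtract 3/5 times R2 from R1.
  [ 1  0  0 ]
  [ 0  1  0 ]
  [ 0  0  1 ]
The reduced form has 3 nonzero rows.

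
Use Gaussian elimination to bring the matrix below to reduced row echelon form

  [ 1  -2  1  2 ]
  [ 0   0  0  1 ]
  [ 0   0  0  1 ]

[[1, -2, 1, 0], [0, 0, 0, 1], [0, 0, 0, 0]]

R3 -> R3 − R2
  [ 1  -2  1  2 ]
  [ 0   0  0  1 ]
  [ 0   0  0  0 ]
R1 -> R1 − 2·R2
  [ 1  -2  1  0 ]
  [ 0   0  0  1 ]
  [ 0   0  0  0 ]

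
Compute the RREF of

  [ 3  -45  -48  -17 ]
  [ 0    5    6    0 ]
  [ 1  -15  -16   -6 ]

[[1, 0, 2, 0], [0, 1, 6/5, 0], [0, 0, 0, 1]]

Multiply R1 by 1/3.
Subtract R1 from R3.
Multiply R2 by 1/5.
Multiply R3 by -3.
Add 17/3 times R3 to R1.
Add 15 times R2 to R1.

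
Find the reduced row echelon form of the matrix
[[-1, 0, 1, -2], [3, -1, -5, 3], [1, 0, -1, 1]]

[[1, 0, -1, 0], [0, 1, 2, 0], [0, 0, 0, 1]]

Multiply R1 by -1.
  [ 1   0  -1  2 ]
  [ 3  -1  -5  3 ]
  [ 1   0  -1  1 ]
Subtract 3 times R1 from R2.
  [ 1   0  -1   2 ]
  [ 0  -1  -2  -3 ]
  [ 1   0  -1   1 ]
Subtract R1 from R3.
  [ 1   0  -1   2 ]
  [ 0  -1  -2  -3 ]
  [ 0   0   0  -1 ]
Multiply R2 by -1.
  [ 1  0  -1   2 ]
  [ 0  1   2   3 ]
  [ 0  0   0  -1 ]
Multiply R3 by -1.
  [ 1  0  -1  2 ]
  [ 0  1   2  3 ]
  [ 0  0   0  1 ]
Subtract 3 times R3 from R2.
  [ 1  0  -1  2 ]
  [ 0  1   2  0 ]
  [ 0  0   0  1 ]
Subtract 2 times R3 from R1.
  [ 1  0  -1  0 ]
  [ 0  1   2  0 ]
  [ 0  0   0  1 ]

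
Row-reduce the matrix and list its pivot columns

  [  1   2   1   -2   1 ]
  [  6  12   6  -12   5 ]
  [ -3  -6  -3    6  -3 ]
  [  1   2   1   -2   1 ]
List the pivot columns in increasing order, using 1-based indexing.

1, 5

Subtract 6 times ρ1 from ρ2.
Add 3 times ρ1 to ρ3.
Subtract ρ1 from ρ4.
Multiply ρ2 by -1.
Subtract ρ2 from ρ1.
Pivot columns are the columns containing a leading 1.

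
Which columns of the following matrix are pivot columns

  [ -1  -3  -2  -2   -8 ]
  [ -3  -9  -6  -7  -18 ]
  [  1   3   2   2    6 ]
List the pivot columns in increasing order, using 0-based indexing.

Multiply R1 by -1.
  [  1   3   2   2    8 ]
  [ -3  -9  -6  -7  -18 ]
  [  1   3   2   2    6 ]
Add 3 times R1 to R2.
  [ 1  3  2   2  8 ]
  [ 0  0  0  -1  6 ]
  [ 1  3  2   2  6 ]
Subtract R1 from R3.
  [ 1  3  2   2   8 ]
  [ 0  0  0  -1   6 ]
  [ 0  0  0   0  -2 ]
Multiply R2 by -1.
  [ 1  3  2  2   8 ]
  [ 0  0  0  1  -6 ]
  [ 0  0  0  0  -2 ]
Multiply R3 by -1/2.
  [ 1  3  2  2   8 ]
  [ 0  0  0  1  -6 ]
  [ 0  0  0  0   1 ]
Add 6 times R3 to R2.
  [ 1  3  2  2  8 ]
  [ 0  0  0  1  0 ]
  [ 0  0  0  0  1 ]
Subtract 8 times R3 from R1.
  [ 1  3  2  2  0 ]
  [ 0  0  0  1  0 ]
  [ 0  0  0  0  1 ]
Subtract 2 times R2 from R1.
  [ 1  3  2  0  0 ]
  [ 0  0  0  1  0 ]
  [ 0  0  0  0  1 ]
Pivot columns are the columns containing a leading 1.

0, 3, 4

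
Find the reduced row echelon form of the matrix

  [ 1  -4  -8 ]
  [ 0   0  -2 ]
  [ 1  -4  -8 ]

[[1, -4, 0], [0, 0, 1], [0, 0, 0]]

R3 → R3 − R1
  [ 1  -4  -8 ]
  [ 0   0  -2 ]
  [ 0   0   0 ]
R2 → -1/2·R2
  [ 1  -4  -8 ]
  [ 0   0   1 ]
  [ 0   0   0 ]
R1 → R1 + 8·R2
  [ 1  -4  0 ]
  [ 0   0  1 ]
  [ 0   0  0 ]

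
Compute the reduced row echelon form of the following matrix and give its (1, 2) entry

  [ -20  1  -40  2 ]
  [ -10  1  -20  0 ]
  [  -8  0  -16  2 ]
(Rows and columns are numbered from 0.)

0

R1 -> -1/20·R1
  [   1  -1/20    2  -1/10 ]
  [ -10      1  -20      0 ]
  [  -8      0  -16      2 ]
R2 -> R2 + 10·R1
  [  1  -1/20    2  -1/10 ]
  [  0    1/2    0     -1 ]
  [ -8      0  -16      2 ]
R3 -> R3 + 8·R1
  [ 1  -1/20  2  -1/10 ]
  [ 0    1/2  0     -1 ]
  [ 0   -2/5  0    6/5 ]
R2 -> 2·R2
  [ 1  -1/20  2  -1/10 ]
  [ 0      1  0     -2 ]
  [ 0   -2/5  0    6/5 ]
R3 -> R3 + 2/5·R2
  [ 1  -1/20  2  -1/10 ]
  [ 0      1  0     -2 ]
  [ 0      0  0    2/5 ]
R3 -> 5/2·R3
  [ 1  -1/20  2  -1/10 ]
  [ 0      1  0     -2 ]
  [ 0      0  0      1 ]
R2 -> R2 + 2·R3
  [ 1  -1/20  2  -1/10 ]
  [ 0      1  0      0 ]
  [ 0      0  0      1 ]
R1 -> R1 + 1/10·R3
  [ 1  -1/20  2  0 ]
  [ 0      1  0  0 ]
  [ 0      0  0  1 ]
R1 -> R1 + 1/20·R2
  [ 1  0  2  0 ]
  [ 0  1  0  0 ]
  [ 0  0  0  1 ]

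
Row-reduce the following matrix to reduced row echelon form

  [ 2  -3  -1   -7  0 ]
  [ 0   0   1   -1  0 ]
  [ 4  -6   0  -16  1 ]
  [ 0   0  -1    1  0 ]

Multiply R1 by 1/2.
  [ 1  -3/2  -1/2  -7/2  0 ]
  [ 0     0     1    -1  0 ]
  [ 4    -6     0   -16  1 ]
  [ 0     0    -1     1  0 ]
Subtract 4 times R1 from R3.
  [ 1  -3/2  -1/2  -7/2  0 ]
  [ 0     0     1    -1  0 ]
  [ 0     0     2    -2  1 ]
  [ 0     0    -1     1  0 ]
Subtract 2 times R2 from R3.
  [ 1  -3/2  -1/2  -7/2  0 ]
  [ 0     0     1    -1  0 ]
  [ 0     0     0     0  1 ]
  [ 0     0    -1     1  0 ]
Add R2 to R4.
  [ 1  -3/2  -1/2  -7/2  0 ]
  [ 0     0     1    -1  0 ]
  [ 0     0     0     0  1 ]
  [ 0     0     0     0  0 ]
Add 1/2 times R2 to R1.
  [ 1  -3/2  0  -4  0 ]
  [ 0     0  1  -1  0 ]
  [ 0     0  0   0  1 ]
  [ 0     0  0   0  0 ]

[[1, -3/2, 0, -4, 0], [0, 0, 1, -1, 0], [0, 0, 0, 0, 1], [0, 0, 0, 0, 0]]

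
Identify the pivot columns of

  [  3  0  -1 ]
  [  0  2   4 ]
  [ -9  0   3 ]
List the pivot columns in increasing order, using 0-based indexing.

Multiply R1 by 1/3.
  [  1  0  -1/3 ]
  [  0  2     4 ]
  [ -9  0     3 ]
Add 9 times R1 to R3.
  [ 1  0  -1/3 ]
  [ 0  2     4 ]
  [ 0  0     0 ]
Multiply R2 by 1/2.
  [ 1  0  -1/3 ]
  [ 0  1     2 ]
  [ 0  0     0 ]
Pivot columns are the columns containing a leading 1.

0, 1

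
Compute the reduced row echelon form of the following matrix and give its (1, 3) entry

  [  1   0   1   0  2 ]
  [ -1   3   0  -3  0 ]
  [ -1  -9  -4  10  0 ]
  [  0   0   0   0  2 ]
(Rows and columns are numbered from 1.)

R2 -> R2 + R1
  [  1   0   1   0  2 ]
  [  0   3   1  -3  2 ]
  [ -1  -9  -4  10  0 ]
  [  0   0   0   0  2 ]
R3 -> R3 + R1
  [ 1   0   1   0  2 ]
  [ 0   3   1  -3  2 ]
  [ 0  -9  -3  10  2 ]
  [ 0   0   0   0  2 ]
R2 -> 1/3·R2
  [ 1   0    1   0    2 ]
  [ 0   1  1/3  -1  2/3 ]
  [ 0  -9   -3  10    2 ]
  [ 0   0    0   0    2 ]
R3 -> R3 + 9·R2
  [ 1  0    1   0    2 ]
  [ 0  1  1/3  -1  2/3 ]
  [ 0  0    0   1    8 ]
  [ 0  0    0   0    2 ]
R4 -> 1/2·R4
  [ 1  0    1   0    2 ]
  [ 0  1  1/3  -1  2/3 ]
  [ 0  0    0   1    8 ]
  [ 0  0    0   0    1 ]
R3 -> R3 − 8·R4
  [ 1  0    1   0    2 ]
  [ 0  1  1/3  -1  2/3 ]
  [ 0  0    0   1    0 ]
  [ 0  0    0   0    1 ]
R2 -> R2 − 2/3·R4
  [ 1  0    1   0  2 ]
  [ 0  1  1/3  -1  0 ]
  [ 0  0    0   1  0 ]
  [ 0  0    0   0  1 ]
R1 -> R1 − 2·R4
  [ 1  0    1   0  0 ]
  [ 0  1  1/3  -1  0 ]
  [ 0  0    0   1  0 ]
  [ 0  0    0   0  1 ]
R2 -> R2 + R3
  [ 1  0    1  0  0 ]
  [ 0  1  1/3  0  0 ]
  [ 0  0    0  1  0 ]
  [ 0  0    0  0  1 ]

1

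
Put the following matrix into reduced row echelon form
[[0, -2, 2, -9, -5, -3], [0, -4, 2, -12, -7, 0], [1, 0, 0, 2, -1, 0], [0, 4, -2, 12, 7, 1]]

[[1, 0, 0, 2, -1, 0], [0, 1, 0, 3/2, 1, 0], [0, 0, 1, -3, -3/2, 0], [0, 0, 0, 0, 0, 1]]

Swap r1 and r3.
  [ 1   0   0    2  -1   0 ]
  [ 0  -4   2  -12  -7   0 ]
  [ 0  -2   2   -9  -5  -3 ]
  [ 0   4  -2   12   7   1 ]
Multiply r2 by -1/4.
  [ 1   0     0   2   -1   0 ]
  [ 0   1  -1/2   3  7/4   0 ]
  [ 0  -2     2  -9   -5  -3 ]
  [ 0   4    -2  12    7   1 ]
Add 2 times r2 to r3.
  [ 1  0     0   2    -1   0 ]
  [ 0  1  -1/2   3   7/4   0 ]
  [ 0  0     1  -3  -3/2  -3 ]
  [ 0  4    -2  12     7   1 ]
Subtract 4 times r2 from r4.
  [ 1  0     0   2    -1   0 ]
  [ 0  1  -1/2   3   7/4   0 ]
  [ 0  0     1  -3  -3/2  -3 ]
  [ 0  0     0   0     0   1 ]
Add 3 times r4 to r3.
  [ 1  0     0   2    -1  0 ]
  [ 0  1  -1/2   3   7/4  0 ]
  [ 0  0     1  -3  -3/2  0 ]
  [ 0  0     0   0     0  1 ]
Add 1/2 times r3 to r2.
  [ 1  0  0    2    -1  0 ]
  [ 0  1  0  3/2     1  0 ]
  [ 0  0  1   -3  -3/2  0 ]
  [ 0  0  0    0     0  1 ]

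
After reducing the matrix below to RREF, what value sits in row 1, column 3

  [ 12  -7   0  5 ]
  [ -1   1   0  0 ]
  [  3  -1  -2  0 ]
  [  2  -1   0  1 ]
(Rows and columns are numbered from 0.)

R1 -> 1/12·R1
R2 -> R2 + R1
R3 -> R3 − 3·R1
R4 -> R4 − 2·R1
R2 -> 12/5·R2
R3 -> R3 − 3/4·R2
R4 -> R4 − 1/6·R2
R3 -> -1/2·R3
R1 -> R1 + 7/12·R2

1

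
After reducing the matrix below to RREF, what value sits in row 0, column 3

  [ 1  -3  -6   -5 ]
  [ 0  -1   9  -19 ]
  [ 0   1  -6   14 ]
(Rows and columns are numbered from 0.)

Multiply r2 by -1.
  [ 1  -3  -6  -5 ]
  [ 0   1  -9  19 ]
  [ 0   1  -6  14 ]
Subtract r2 from r3.
  [ 1  -3  -6  -5 ]
  [ 0   1  -9  19 ]
  [ 0   0   3  -5 ]
Multiply r3 by 1/3.
  [ 1  -3  -6    -5 ]
  [ 0   1  -9    19 ]
  [ 0   0   1  -5/3 ]
Add 9 times r3 to r2.
  [ 1  -3  -6    -5 ]
  [ 0   1   0     4 ]
  [ 0   0   1  -5/3 ]
Add 6 times r3 to r1.
  [ 1  -3  0   -15 ]
  [ 0   1  0     4 ]
  [ 0   0  1  -5/3 ]
Add 3 times r2 to r1.
  [ 1  0  0    -3 ]
  [ 0  1  0     4 ]
  [ 0  0  1  -5/3 ]

-3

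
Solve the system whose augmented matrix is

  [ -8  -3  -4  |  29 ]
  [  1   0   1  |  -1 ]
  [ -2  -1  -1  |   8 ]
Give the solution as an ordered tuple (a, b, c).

(-4, -3, 3)

ρ1 ← -1/8·ρ1
ρ2 ← ρ2 − ρ1
ρ3 ← ρ3 + 2·ρ1
ρ2 ← -8/3·ρ2
ρ3 ← ρ3 + 1/4·ρ2
ρ3 ← -3·ρ3
ρ2 ← ρ2 + 4/3·ρ3
ρ1 ← ρ1 − 1/2·ρ3
ρ1 ← ρ1 − 3/8·ρ2
Reading off the last column: a = -4, b = -3, c = 3.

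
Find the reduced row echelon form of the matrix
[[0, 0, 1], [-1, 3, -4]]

ρ1 ↔ ρ2
  [ -1  3  -4 ]
  [  0  0   1 ]
ρ1 -> -1·ρ1
  [ 1  -3  4 ]
  [ 0   0  1 ]
ρ1 -> ρ1 − 4·ρ2
  [ 1  -3  0 ]
  [ 0   0  1 ]

[[1, -3, 0], [0, 0, 1]]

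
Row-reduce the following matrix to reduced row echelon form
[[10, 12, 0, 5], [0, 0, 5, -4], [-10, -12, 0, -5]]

[[1, 6/5, 0, 1/2], [0, 0, 1, -4/5], [0, 0, 0, 0]]

ρ1 := 1/10·ρ1
  [   1  6/5  0  1/2 ]
  [   0    0  5   -4 ]
  [ -10  -12  0   -5 ]
ρ3 := ρ3 + 10·ρ1
  [ 1  6/5  0  1/2 ]
  [ 0    0  5   -4 ]
  [ 0    0  0    0 ]
ρ2 := 1/5·ρ2
  [ 1  6/5  0   1/2 ]
  [ 0    0  1  -4/5 ]
  [ 0    0  0     0 ]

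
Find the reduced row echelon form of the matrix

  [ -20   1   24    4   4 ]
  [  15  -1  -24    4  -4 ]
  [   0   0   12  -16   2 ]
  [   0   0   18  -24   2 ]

[[1, 0, 0, -8/5, 0], [0, 1, 0, 4, 0], [0, 0, 1, -4/3, 0], [0, 0, 0, 0, 1]]

ρ1 ← -1/20·ρ1
  [  1  -1/20  -6/5  -1/5  -1/5 ]
  [ 15     -1   -24     4    -4 ]
  [  0      0    12   -16     2 ]
  [  0      0    18   -24     2 ]
ρ2 ← ρ2 − 15·ρ1
  [ 1  -1/20  -6/5  -1/5  -1/5 ]
  [ 0   -1/4    -6     7    -1 ]
  [ 0      0    12   -16     2 ]
  [ 0      0    18   -24     2 ]
ρ2 ← -4·ρ2
  [ 1  -1/20  -6/5  -1/5  -1/5 ]
  [ 0      1    24   -28     4 ]
  [ 0      0    12   -16     2 ]
  [ 0      0    18   -24     2 ]
ρ3 ← 1/12·ρ3
  [ 1  -1/20  -6/5  -1/5  -1/5 ]
  [ 0      1    24   -28     4 ]
  [ 0      0     1  -4/3   1/6 ]
  [ 0      0    18   -24     2 ]
ρ4 ← ρ4 − 18·ρ3
  [ 1  -1/20  -6/5  -1/5  -1/5 ]
  [ 0      1    24   -28     4 ]
  [ 0      0     1  -4/3   1/6 ]
  [ 0      0     0     0    -1 ]
ρ4 ← -1·ρ4
  [ 1  -1/20  -6/5  -1/5  -1/5 ]
  [ 0      1    24   -28     4 ]
  [ 0      0     1  -4/3   1/6 ]
  [ 0      0     0     0     1 ]
ρ3 ← ρ3 − 1/6·ρ4
  [ 1  -1/20  -6/5  -1/5  -1/5 ]
  [ 0      1    24   -28     4 ]
  [ 0      0     1  -4/3     0 ]
  [ 0      0     0     0     1 ]
ρ2 ← ρ2 − 4·ρ4
  [ 1  -1/20  -6/5  -1/5  -1/5 ]
  [ 0      1    24   -28     0 ]
  [ 0      0     1  -4/3     0 ]
  [ 0      0     0     0     1 ]
ρ1 ← ρ1 + 1/5·ρ4
  [ 1  -1/20  -6/5  -1/5  0 ]
  [ 0      1    24   -28  0 ]
  [ 0      0     1  -4/3  0 ]
  [ 0      0     0     0  1 ]
ρ2 ← ρ2 − 24·ρ3
  [ 1  -1/20  -6/5  -1/5  0 ]
  [ 0      1     0     4  0 ]
  [ 0      0     1  -4/3  0 ]
  [ 0      0     0     0  1 ]
ρ1 ← ρ1 + 6/5·ρ3
  [ 1  -1/20  0  -9/5  0 ]
  [ 0      1  0     4  0 ]
  [ 0      0  1  -4/3  0 ]
  [ 0      0  0     0  1 ]
ρ1 ← ρ1 + 1/20·ρ2
  [ 1  0  0  -8/5  0 ]
  [ 0  1  0     4  0 ]
  [ 0  0  1  -4/3  0 ]
  [ 0  0  0     0  1 ]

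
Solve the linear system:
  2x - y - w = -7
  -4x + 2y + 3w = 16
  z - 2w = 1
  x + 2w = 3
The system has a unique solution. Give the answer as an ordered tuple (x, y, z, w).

(-1, 3, 5, 2)

Form the augmented matrix and row-reduce:
  [  2  -1  0  -1  |  -7 ]
  [ -4   2  0   3  |  16 ]
  [  0   0  1  -2  |   1 ]
  [  1   0  0   2  |   3 ]
R1 ← 1/2·R1
  [  1  -1/2  0  -1/2  |  -7/2 ]
  [ -4     2  0     3  |    16 ]
  [  0     0  1    -2  |     1 ]
  [  1     0  0     2  |     3 ]
R2 ← R2 + 4·R1
  [ 1  -1/2  0  -1/2  |  -7/2 ]
  [ 0     0  0     1  |     2 ]
  [ 0     0  1    -2  |     1 ]
  [ 1     0  0     2  |     3 ]
R4 ← R4 − R1
  [ 1  -1/2  0  -1/2  |  -7/2 ]
  [ 0     0  0     1  |     2 ]
  [ 0     0  1    -2  |     1 ]
  [ 0   1/2  0   5/2  |  13/2 ]
R2 <=> R4
  [ 1  -1/2  0  -1/2  |  -7/2 ]
  [ 0   1/2  0   5/2  |  13/2 ]
  [ 0     0  1    -2  |     1 ]
  [ 0     0  0     1  |     2 ]
R2 ← 2·R2
  [ 1  -1/2  0  -1/2  |  -7/2 ]
  [ 0     1  0     5  |    13 ]
  [ 0     0  1    -2  |     1 ]
  [ 0     0  0     1  |     2 ]
R3 ← R3 + 2·R4
  [ 1  -1/2  0  -1/2  |  -7/2 ]
  [ 0     1  0     5  |    13 ]
  [ 0     0  1     0  |     5 ]
  [ 0     0  0     1  |     2 ]
R2 ← R2 − 5·R4
  [ 1  -1/2  0  -1/2  |  -7/2 ]
  [ 0     1  0     0  |     3 ]
  [ 0     0  1     0  |     5 ]
  [ 0     0  0     1  |     2 ]
R1 ← R1 + 1/2·R4
  [ 1  -1/2  0  0  |  -5/2 ]
  [ 0     1  0  0  |     3 ]
  [ 0     0  1  0  |     5 ]
  [ 0     0  0  1  |     2 ]
R1 ← R1 + 1/2·R2
  [ 1  0  0  0  |  -1 ]
  [ 0  1  0  0  |   3 ]
  [ 0  0  1  0  |   5 ]
  [ 0  0  0  1  |   2 ]
Reading off the last column: x = -1, y = 3, z = 5, w = 2.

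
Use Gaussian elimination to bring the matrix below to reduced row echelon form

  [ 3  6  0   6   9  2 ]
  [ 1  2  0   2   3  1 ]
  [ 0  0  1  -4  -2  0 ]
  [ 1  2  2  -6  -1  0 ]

[[1, 2, 0, 2, 3, 0], [0, 0, 1, -4, -2, 0], [0, 0, 0, 0, 0, 1], [0, 0, 0, 0, 0, 0]]

ρ1 -> 1/3·ρ1
  [ 1  2  0   2   3  2/3 ]
  [ 1  2  0   2   3    1 ]
  [ 0  0  1  -4  -2    0 ]
  [ 1  2  2  -6  -1    0 ]
ρ2 -> ρ2 − ρ1
  [ 1  2  0   2   3  2/3 ]
  [ 0  0  0   0   0  1/3 ]
  [ 0  0  1  -4  -2    0 ]
  [ 1  2  2  -6  -1    0 ]
ρ4 -> ρ4 − ρ1
  [ 1  2  0   2   3   2/3 ]
  [ 0  0  0   0   0   1/3 ]
  [ 0  0  1  -4  -2     0 ]
  [ 0  0  2  -8  -4  -2/3 ]
ρ2 <=> ρ3
  [ 1  2  0   2   3   2/3 ]
  [ 0  0  1  -4  -2     0 ]
  [ 0  0  0   0   0   1/3 ]
  [ 0  0  2  -8  -4  -2/3 ]
ρ4 -> ρ4 − 2·ρ2
  [ 1  2  0   2   3   2/3 ]
  [ 0  0  1  -4  -2     0 ]
  [ 0  0  0   0   0   1/3 ]
  [ 0  0  0   0   0  -2/3 ]
ρ3 -> 3·ρ3
  [ 1  2  0   2   3   2/3 ]
  [ 0  0  1  -4  -2     0 ]
  [ 0  0  0   0   0     1 ]
  [ 0  0  0   0   0  -2/3 ]
ρ4 -> ρ4 + 2/3·ρ3
  [ 1  2  0   2   3  2/3 ]
  [ 0  0  1  -4  -2    0 ]
  [ 0  0  0   0   0    1 ]
  [ 0  0  0   0   0    0 ]
ρ1 -> ρ1 − 2/3·ρ3
  [ 1  2  0   2   3  0 ]
  [ 0  0  1  -4  -2  0 ]
  [ 0  0  0   0   0  1 ]
  [ 0  0  0   0   0  0 ]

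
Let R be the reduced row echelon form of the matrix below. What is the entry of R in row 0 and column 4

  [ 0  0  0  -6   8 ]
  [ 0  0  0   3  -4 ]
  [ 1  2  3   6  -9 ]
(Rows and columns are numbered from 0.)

-1

Swap R1 and R3.
  [ 1  2  3   6  -9 ]
  [ 0  0  0   3  -4 ]
  [ 0  0  0  -6   8 ]
Multiply R2 by 1/3.
  [ 1  2  3   6    -9 ]
  [ 0  0  0   1  -4/3 ]
  [ 0  0  0  -6     8 ]
Add 6 times R2 to R3.
  [ 1  2  3  6    -9 ]
  [ 0  0  0  1  -4/3 ]
  [ 0  0  0  0     0 ]
Subtract 6 times R2 from R1.
  [ 1  2  3  0    -1 ]
  [ 0  0  0  1  -4/3 ]
  [ 0  0  0  0     0 ]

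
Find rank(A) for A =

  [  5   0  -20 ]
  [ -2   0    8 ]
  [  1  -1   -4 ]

rank = 2

Multiply R1 by 1/5.
  [  1   0  -4 ]
  [ -2   0   8 ]
  [  1  -1  -4 ]
Add 2 times R1 to R2.
  [ 1   0  -4 ]
  [ 0   0   0 ]
  [ 1  -1  -4 ]
Subtract R1 from R3.
  [ 1   0  -4 ]
  [ 0   0   0 ]
  [ 0  -1   0 ]
Swap R2 and R3.
  [ 1   0  -4 ]
  [ 0  -1   0 ]
  [ 0   0   0 ]
Multiply R2 by -1.
  [ 1  0  -4 ]
  [ 0  1   0 ]
  [ 0  0   0 ]
The reduced form has 2 nonzero rows.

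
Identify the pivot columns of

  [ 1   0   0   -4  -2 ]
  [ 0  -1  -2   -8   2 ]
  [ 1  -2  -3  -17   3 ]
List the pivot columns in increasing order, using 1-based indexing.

1, 2, 3

ρ3 -> ρ3 − ρ1
  [ 1   0   0   -4  -2 ]
  [ 0  -1  -2   -8   2 ]
  [ 0  -2  -3  -13   5 ]
ρ2 -> -1·ρ2
  [ 1   0   0   -4  -2 ]
  [ 0   1   2    8  -2 ]
  [ 0  -2  -3  -13   5 ]
ρ3 -> ρ3 + 2·ρ2
  [ 1  0  0  -4  -2 ]
  [ 0  1  2   8  -2 ]
  [ 0  0  1   3   1 ]
ρ2 -> ρ2 − 2·ρ3
  [ 1  0  0  -4  -2 ]
  [ 0  1  0   2  -4 ]
  [ 0  0  1   3   1 ]
Pivot columns are the columns containing a leading 1.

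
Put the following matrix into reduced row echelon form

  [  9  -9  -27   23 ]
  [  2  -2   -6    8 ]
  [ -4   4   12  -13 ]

R1 := 1/9·R1
R2 := R2 − 2·R1
R3 := R3 + 4·R1
R2 := 9/26·R2
R3 := R3 + 25/9·R2
R1 := R1 − 23/9·R2

[[1, -1, -3, 0], [0, 0, 0, 1], [0, 0, 0, 0]]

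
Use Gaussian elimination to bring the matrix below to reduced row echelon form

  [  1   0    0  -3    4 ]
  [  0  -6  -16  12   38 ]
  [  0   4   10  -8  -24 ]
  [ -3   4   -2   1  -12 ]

[[1, 0, 0, -3, 4], [0, 1, 0, -2, -1], [0, 0, 1, 0, -2], [0, 0, 0, 0, 0]]

Add 3 times R1 to R4.
  [ 1   0    0  -3    4 ]
  [ 0  -6  -16  12   38 ]
  [ 0   4   10  -8  -24 ]
  [ 0   4   -2  -8    0 ]
Multiply R2 by -1/6.
  [ 1  0    0  -3      4 ]
  [ 0  1  8/3  -2  -19/3 ]
  [ 0  4   10  -8    -24 ]
  [ 0  4   -2  -8      0 ]
Subtract 4 times R2 from R3.
  [ 1  0     0  -3      4 ]
  [ 0  1   8/3  -2  -19/3 ]
  [ 0  0  -2/3   0    4/3 ]
  [ 0  4    -2  -8      0 ]
Subtract 4 times R2 from R4.
  [ 1  0      0  -3      4 ]
  [ 0  1    8/3  -2  -19/3 ]
  [ 0  0   -2/3   0    4/3 ]
  [ 0  0  -38/3   0   76/3 ]
Multiply R3 by -3/2.
  [ 1  0      0  -3      4 ]
  [ 0  1    8/3  -2  -19/3 ]
  [ 0  0      1   0     -2 ]
  [ 0  0  -38/3   0   76/3 ]
Add 38/3 times R3 to R4.
  [ 1  0    0  -3      4 ]
  [ 0  1  8/3  -2  -19/3 ]
  [ 0  0    1   0     -2 ]
  [ 0  0    0   0      0 ]
Subtract 8/3 times R3 from R2.
  [ 1  0  0  -3   4 ]
  [ 0  1  0  -2  -1 ]
  [ 0  0  1   0  -2 ]
  [ 0  0  0   0   0 ]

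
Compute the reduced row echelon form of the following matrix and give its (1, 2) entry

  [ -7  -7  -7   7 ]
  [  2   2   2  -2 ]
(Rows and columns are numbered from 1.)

Multiply ρ1 by -1/7.
  [ 1  1  1  -1 ]
  [ 2  2  2  -2 ]
Subtract 2 times ρ1 from ρ2.
  [ 1  1  1  -1 ]
  [ 0  0  0   0 ]

1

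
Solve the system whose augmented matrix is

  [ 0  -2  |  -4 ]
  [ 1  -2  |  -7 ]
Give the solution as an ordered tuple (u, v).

ρ1 <=> ρ2
  [ 1  -2  |  -7 ]
  [ 0  -2  |  -4 ]
ρ2 ← -1/2·ρ2
  [ 1  -2  |  -7 ]
  [ 0   1  |   2 ]
ρ1 ← ρ1 + 2·ρ2
  [ 1  0  |  -3 ]
  [ 0  1  |   2 ]
Reading off the last column: u = -3, v = 2.

(-3, 2)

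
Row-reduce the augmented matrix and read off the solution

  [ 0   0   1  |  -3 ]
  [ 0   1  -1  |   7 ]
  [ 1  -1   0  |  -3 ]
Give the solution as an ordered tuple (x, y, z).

R1 <-> R3
R2 ← R2 + R3
R1 ← R1 + R2
Reading off the last column: x = 1, y = 4, z = -3.

(1, 4, -3)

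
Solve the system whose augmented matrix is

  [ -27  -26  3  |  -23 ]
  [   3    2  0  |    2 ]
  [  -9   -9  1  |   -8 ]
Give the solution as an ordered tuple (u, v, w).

(0, 1, 1)

R1 → -1/27·R1
R2 → R2 − 3·R1
R3 → R3 + 9·R1
R2 → -9/8·R2
R3 → R3 + 1/3·R2
R3 → -8·R3
R2 → R2 + 3/8·R3
R1 → R1 + 1/9·R3
R1 → R1 − 26/27·R2
Reading off the last column: u = 0, v = 1, w = 1.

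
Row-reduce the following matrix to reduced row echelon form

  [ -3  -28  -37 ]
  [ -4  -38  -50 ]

[[1, 0, 3], [0, 1, 1]]

R1 ← -1/3·R1
  [  1  28/3  37/3 ]
  [ -4   -38   -50 ]
R2 ← R2 + 4·R1
  [ 1  28/3  37/3 ]
  [ 0  -2/3  -2/3 ]
R2 ← -3/2·R2
  [ 1  28/3  37/3 ]
  [ 0     1     1 ]
R1 ← R1 − 28/3·R2
  [ 1  0  3 ]
  [ 0  1  1 ]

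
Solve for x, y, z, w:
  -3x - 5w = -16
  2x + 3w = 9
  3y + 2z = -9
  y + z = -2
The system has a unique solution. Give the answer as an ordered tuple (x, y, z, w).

Form the augmented matrix and row-reduce:
  [ -3  0  0  -5  |  -16 ]
  [  2  0  0   3  |    9 ]
  [  0  3  2   0  |   -9 ]
  [  0  1  1   0  |   -2 ]
Multiply ρ1 by -1/3.
  [ 1  0  0  5/3  |  16/3 ]
  [ 2  0  0    3  |     9 ]
  [ 0  3  2    0  |    -9 ]
  [ 0  1  1    0  |    -2 ]
Subtract 2 times ρ1 from ρ2.
  [ 1  0  0   5/3  |  16/3 ]
  [ 0  0  0  -1/3  |  -5/3 ]
  [ 0  3  2     0  |    -9 ]
  [ 0  1  1     0  |    -2 ]
Swap ρ2 and ρ3.
  [ 1  0  0   5/3  |  16/3 ]
  [ 0  3  2     0  |    -9 ]
  [ 0  0  0  -1/3  |  -5/3 ]
  [ 0  1  1     0  |    -2 ]
Multiply ρ2 by 1/3.
  [ 1  0    0   5/3  |  16/3 ]
  [ 0  1  2/3     0  |    -3 ]
  [ 0  0    0  -1/3  |  -5/3 ]
  [ 0  1    1     0  |    -2 ]
Subtract ρ2 from ρ4.
  [ 1  0    0   5/3  |  16/3 ]
  [ 0  1  2/3     0  |    -3 ]
  [ 0  0    0  -1/3  |  -5/3 ]
  [ 0  0  1/3     0  |     1 ]
Swap ρ3 and ρ4.
  [ 1  0    0   5/3  |  16/3 ]
  [ 0  1  2/3     0  |    -3 ]
  [ 0  0  1/3     0  |     1 ]
  [ 0  0    0  -1/3  |  -5/3 ]
Multiply ρ3 by 3.
  [ 1  0    0   5/3  |  16/3 ]
  [ 0  1  2/3     0  |    -3 ]
  [ 0  0    1     0  |     3 ]
  [ 0  0    0  -1/3  |  -5/3 ]
Multiply ρ4 by -3.
  [ 1  0    0  5/3  |  16/3 ]
  [ 0  1  2/3    0  |    -3 ]
  [ 0  0    1    0  |     3 ]
  [ 0  0    0    1  |     5 ]
Subtract 5/3 times ρ4 from ρ1.
  [ 1  0    0  0  |  -3 ]
  [ 0  1  2/3  0  |  -3 ]
  [ 0  0    1  0  |   3 ]
  [ 0  0    0  1  |   5 ]
Subtract 2/3 times ρ3 from ρ2.
  [ 1  0  0  0  |  -3 ]
  [ 0  1  0  0  |  -5 ]
  [ 0  0  1  0  |   3 ]
  [ 0  0  0  1  |   5 ]
Reading off the last column: x = -3, y = -5, z = 3, w = 5.

(-3, -5, 3, 5)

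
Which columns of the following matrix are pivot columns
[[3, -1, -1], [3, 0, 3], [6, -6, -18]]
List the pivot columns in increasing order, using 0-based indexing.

0, 1

R1 := 1/3·R1
  [ 1  -1/3  -1/3 ]
  [ 3     0     3 ]
  [ 6    -6   -18 ]
R2 := R2 − 3·R1
  [ 1  -1/3  -1/3 ]
  [ 0     1     4 ]
  [ 6    -6   -18 ]
R3 := R3 − 6·R1
  [ 1  -1/3  -1/3 ]
  [ 0     1     4 ]
  [ 0    -4   -16 ]
R3 := R3 + 4·R2
  [ 1  -1/3  -1/3 ]
  [ 0     1     4 ]
  [ 0     0     0 ]
R1 := R1 + 1/3·R2
  [ 1  0  1 ]
  [ 0  1  4 ]
  [ 0  0  0 ]
Pivot columns are the columns containing a leading 1.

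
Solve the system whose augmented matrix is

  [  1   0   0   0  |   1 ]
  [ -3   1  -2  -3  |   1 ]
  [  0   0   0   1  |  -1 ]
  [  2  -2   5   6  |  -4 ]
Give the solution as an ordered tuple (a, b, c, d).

Add 3 times ρ1 to ρ2.
  [ 1   0   0   0  |   1 ]
  [ 0   1  -2  -3  |   4 ]
  [ 0   0   0   1  |  -1 ]
  [ 2  -2   5   6  |  -4 ]
Subtract 2 times ρ1 from ρ4.
  [ 1   0   0   0  |   1 ]
  [ 0   1  -2  -3  |   4 ]
  [ 0   0   0   1  |  -1 ]
  [ 0  -2   5   6  |  -6 ]
Add 2 times ρ2 to ρ4.
  [ 1  0   0   0  |   1 ]
  [ 0  1  -2  -3  |   4 ]
  [ 0  0   0   1  |  -1 ]
  [ 0  0   1   0  |   2 ]
Swap ρ3 and ρ4.
  [ 1  0   0   0  |   1 ]
  [ 0  1  -2  -3  |   4 ]
  [ 0  0   1   0  |   2 ]
  [ 0  0   0   1  |  -1 ]
Add 3 times ρ4 to ρ2.
  [ 1  0   0  0  |   1 ]
  [ 0  1  -2  0  |   1 ]
  [ 0  0   1  0  |   2 ]
  [ 0  0   0  1  |  -1 ]
Add 2 times ρ3 to ρ2.
  [ 1  0  0  0  |   1 ]
  [ 0  1  0  0  |   5 ]
  [ 0  0  1  0  |   2 ]
  [ 0  0  0  1  |  -1 ]
Reading off the last column: a = 1, b = 5, c = 2, d = -1.

(1, 5, 2, -1)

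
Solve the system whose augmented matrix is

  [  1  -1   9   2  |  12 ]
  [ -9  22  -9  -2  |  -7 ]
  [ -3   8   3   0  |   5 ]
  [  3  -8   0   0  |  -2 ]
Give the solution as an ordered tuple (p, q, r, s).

(2, 1, 1, 1)

R2 ← R2 + 9·R1
R3 ← R3 + 3·R1
R4 ← R4 − 3·R1
R2 ← 1/13·R2
R3 ← R3 − 5·R2
R4 ← R4 + 5·R2
R3 ← 13/30·R3
R4 ← R4 − 9/13·R3
R4 ← 5·R4
R3 ← R3 + 1/15·R4
R2 ← R2 − 16/13·R4
R1 ← R1 − 2·R4
R2 ← R2 − 72/13·R3
R1 ← R1 − 9·R3
R1 ← R1 + R2
Reading off the last column: p = 2, q = 1, r = 1, s = 1.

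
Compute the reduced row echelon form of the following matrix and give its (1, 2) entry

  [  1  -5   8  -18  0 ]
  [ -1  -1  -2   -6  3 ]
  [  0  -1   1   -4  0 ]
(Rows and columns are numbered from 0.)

R2 ← R2 + R1
  [ 1  -5  8  -18  0 ]
  [ 0  -6  6  -24  3 ]
  [ 0  -1  1   -4  0 ]
R2 ← -1/6·R2
  [ 1  -5   8  -18     0 ]
  [ 0   1  -1    4  -1/2 ]
  [ 0  -1   1   -4     0 ]
R3 ← R3 + R2
  [ 1  -5   8  -18     0 ]
  [ 0   1  -1    4  -1/2 ]
  [ 0   0   0    0  -1/2 ]
R3 ← -2·R3
  [ 1  -5   8  -18     0 ]
  [ 0   1  -1    4  -1/2 ]
  [ 0   0   0    0     1 ]
R2 ← R2 + 1/2·R3
  [ 1  -5   8  -18  0 ]
  [ 0   1  -1    4  0 ]
  [ 0   0   0    0  1 ]
R1 ← R1 + 5·R2
  [ 1  0   3  2  0 ]
  [ 0  1  -1  4  0 ]
  [ 0  0   0  0  1 ]

-1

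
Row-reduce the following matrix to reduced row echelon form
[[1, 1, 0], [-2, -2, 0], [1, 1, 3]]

[[1, 1, 0], [0, 0, 1], [0, 0, 0]]

R2 → R2 + 2·R1
  [ 1  1  0 ]
  [ 0  0  0 ]
  [ 1  1  3 ]
R3 → R3 − R1
  [ 1  1  0 ]
  [ 0  0  0 ]
  [ 0  0  3 ]
R2 ↔ R3
  [ 1  1  0 ]
  [ 0  0  3 ]
  [ 0  0  0 ]
R2 → 1/3·R2
  [ 1  1  0 ]
  [ 0  0  1 ]
  [ 0  0  0 ]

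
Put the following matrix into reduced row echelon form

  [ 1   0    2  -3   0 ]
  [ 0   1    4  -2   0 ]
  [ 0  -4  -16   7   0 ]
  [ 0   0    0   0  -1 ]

[[1, 0, 2, 0, 0], [0, 1, 4, 0, 0], [0, 0, 0, 1, 0], [0, 0, 0, 0, 1]]

ρ3 ← ρ3 + 4·ρ2
  [ 1  0  2  -3   0 ]
  [ 0  1  4  -2   0 ]
  [ 0  0  0  -1   0 ]
  [ 0  0  0   0  -1 ]
ρ3 ← -1·ρ3
  [ 1  0  2  -3   0 ]
  [ 0  1  4  -2   0 ]
  [ 0  0  0   1   0 ]
  [ 0  0  0   0  -1 ]
ρ4 ← -1·ρ4
  [ 1  0  2  -3  0 ]
  [ 0  1  4  -2  0 ]
  [ 0  0  0   1  0 ]
  [ 0  0  0   0  1 ]
ρ2 ← ρ2 + 2·ρ3
  [ 1  0  2  -3  0 ]
  [ 0  1  4   0  0 ]
  [ 0  0  0   1  0 ]
  [ 0  0  0   0  1 ]
ρ1 ← ρ1 + 3·ρ3
  [ 1  0  2  0  0 ]
  [ 0  1  4  0  0 ]
  [ 0  0  0  1  0 ]
  [ 0  0  0  0  1 ]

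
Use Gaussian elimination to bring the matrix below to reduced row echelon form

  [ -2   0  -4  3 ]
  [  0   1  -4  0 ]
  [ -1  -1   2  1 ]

[[1, 0, 2, 0], [0, 1, -4, 0], [0, 0, 0, 1]]

Multiply r1 by -1/2.
  [  1   0   2  -3/2 ]
  [  0   1  -4     0 ]
  [ -1  -1   2     1 ]
Add r1 to r3.
  [ 1   0   2  -3/2 ]
  [ 0   1  -4     0 ]
  [ 0  -1   4  -1/2 ]
Add r2 to r3.
  [ 1  0   2  -3/2 ]
  [ 0  1  -4     0 ]
  [ 0  0   0  -1/2 ]
Multiply r3 by -2.
  [ 1  0   2  -3/2 ]
  [ 0  1  -4     0 ]
  [ 0  0   0     1 ]
Add 3/2 times r3 to r1.
  [ 1  0   2  0 ]
  [ 0  1  -4  0 ]
  [ 0  0   0  1 ]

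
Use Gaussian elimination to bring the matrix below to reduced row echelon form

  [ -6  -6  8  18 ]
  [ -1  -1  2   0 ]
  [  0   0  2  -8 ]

R1 := -1/6·R1
  [  1   1  -4/3  -3 ]
  [ -1  -1     2   0 ]
  [  0   0     2  -8 ]
R2 := R2 + R1
  [ 1  1  -4/3  -3 ]
  [ 0  0   2/3  -3 ]
  [ 0  0     2  -8 ]
R2 := 3/2·R2
  [ 1  1  -4/3    -3 ]
  [ 0  0     1  -9/2 ]
  [ 0  0     2    -8 ]
R3 := R3 − 2·R2
  [ 1  1  -4/3    -3 ]
  [ 0  0     1  -9/2 ]
  [ 0  0     0     1 ]
R2 := R2 + 9/2·R3
  [ 1  1  -4/3  -3 ]
  [ 0  0     1   0 ]
  [ 0  0     0   1 ]
R1 := R1 + 3·R3
  [ 1  1  -4/3  0 ]
  [ 0  0     1  0 ]
  [ 0  0     0  1 ]
R1 := R1 + 4/3·R2
  [ 1  1  0  0 ]
  [ 0  0  1  0 ]
  [ 0  0  0  1 ]

[[1, 1, 0, 0], [0, 0, 1, 0], [0, 0, 0, 1]]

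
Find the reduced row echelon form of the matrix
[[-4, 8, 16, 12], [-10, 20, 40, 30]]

Multiply R1 by -1/4.
Add 10 times R1 to R2.

[[1, -2, -4, -3], [0, 0, 0, 0]]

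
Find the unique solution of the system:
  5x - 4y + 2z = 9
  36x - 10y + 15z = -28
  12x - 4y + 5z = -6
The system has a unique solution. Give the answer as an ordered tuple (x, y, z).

(-3, -5, 2)

Form the augmented matrix and row-reduce:
  [  5   -4   2  |    9 ]
  [ 36  -10  15  |  -28 ]
  [ 12   -4   5  |   -6 ]
R1 → 1/5·R1
  [  1  -4/5  2/5  |  9/5 ]
  [ 36   -10   15  |  -28 ]
  [ 12    -4    5  |   -6 ]
R2 → R2 − 36·R1
  [  1  -4/5  2/5  |     9/5 ]
  [  0  94/5  3/5  |  -464/5 ]
  [ 12    -4    5  |      -6 ]
R3 → R3 − 12·R1
  [ 1  -4/5  2/5  |     9/5 ]
  [ 0  94/5  3/5  |  -464/5 ]
  [ 0  28/5  1/5  |  -138/5 ]
R2 → 5/94·R2
  [ 1  -4/5   2/5  |      9/5 ]
  [ 0     1  3/94  |  -232/47 ]
  [ 0  28/5   1/5  |   -138/5 ]
R3 → R3 − 28/5·R2
  [ 1  -4/5   2/5  |      9/5 ]
  [ 0     1  3/94  |  -232/47 ]
  [ 0     0  1/47  |     2/47 ]
R3 → 47·R3
  [ 1  -4/5   2/5  |      9/5 ]
  [ 0     1  3/94  |  -232/47 ]
  [ 0     0     1  |        2 ]
R2 → R2 − 3/94·R3
  [ 1  -4/5  2/5  |  9/5 ]
  [ 0     1    0  |   -5 ]
  [ 0     0    1  |    2 ]
R1 → R1 − 2/5·R3
  [ 1  -4/5  0  |   1 ]
  [ 0     1  0  |  -5 ]
  [ 0     0  1  |   2 ]
R1 → R1 + 4/5·R2
  [ 1  0  0  |  -3 ]
  [ 0  1  0  |  -5 ]
  [ 0  0  1  |   2 ]
Reading off the last column: x = -3, y = -5, z = 2.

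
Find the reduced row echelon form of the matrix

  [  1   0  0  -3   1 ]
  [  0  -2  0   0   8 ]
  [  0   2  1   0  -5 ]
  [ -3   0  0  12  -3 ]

[[1, 0, 0, 0, 1], [0, 1, 0, 0, -4], [0, 0, 1, 0, 3], [0, 0, 0, 1, 0]]

r4 → r4 + 3·r1
  [ 1   0  0  -3   1 ]
  [ 0  -2  0   0   8 ]
  [ 0   2  1   0  -5 ]
  [ 0   0  0   3   0 ]
r2 → -1/2·r2
  [ 1  0  0  -3   1 ]
  [ 0  1  0   0  -4 ]
  [ 0  2  1   0  -5 ]
  [ 0  0  0   3   0 ]
r3 → r3 − 2·r2
  [ 1  0  0  -3   1 ]
  [ 0  1  0   0  -4 ]
  [ 0  0  1   0   3 ]
  [ 0  0  0   3   0 ]
r4 → 1/3·r4
  [ 1  0  0  -3   1 ]
  [ 0  1  0   0  -4 ]
  [ 0  0  1   0   3 ]
  [ 0  0  0   1   0 ]
r1 → r1 + 3·r4
  [ 1  0  0  0   1 ]
  [ 0  1  0  0  -4 ]
  [ 0  0  1  0   3 ]
  [ 0  0  0  1   0 ]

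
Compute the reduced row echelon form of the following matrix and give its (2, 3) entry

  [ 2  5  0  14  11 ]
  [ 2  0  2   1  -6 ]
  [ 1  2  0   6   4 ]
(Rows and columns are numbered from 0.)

R1 -> 1/2·R1
  [ 1  5/2  0  7  11/2 ]
  [ 2    0  2  1    -6 ]
  [ 1    2  0  6     4 ]
R2 -> R2 − 2·R1
  [ 1  5/2  0    7  11/2 ]
  [ 0   -5  2  -13   -17 ]
  [ 1    2  0    6     4 ]
R3 -> R3 − R1
  [ 1   5/2  0    7  11/2 ]
  [ 0    -5  2  -13   -17 ]
  [ 0  -1/2  0   -1  -3/2 ]
R2 -> -1/5·R2
  [ 1   5/2     0     7  11/2 ]
  [ 0     1  -2/5  13/5  17/5 ]
  [ 0  -1/2     0    -1  -3/2 ]
R3 -> R3 + 1/2·R2
  [ 1  5/2     0     7  11/2 ]
  [ 0    1  -2/5  13/5  17/5 ]
  [ 0    0  -1/5  3/10   1/5 ]
R3 -> -5·R3
  [ 1  5/2     0     7  11/2 ]
  [ 0    1  -2/5  13/5  17/5 ]
  [ 0    0     1  -3/2    -1 ]
R2 -> R2 + 2/5·R3
  [ 1  5/2  0     7  11/2 ]
  [ 0    1  0     2     3 ]
  [ 0    0  1  -3/2    -1 ]
R1 -> R1 − 5/2·R2
  [ 1  0  0     2  -2 ]
  [ 0  1  0     2   3 ]
  [ 0  0  1  -3/2  -1 ]

-3/2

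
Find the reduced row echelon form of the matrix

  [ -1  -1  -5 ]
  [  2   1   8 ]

R1 ← -1·R1
  [ 1  1  5 ]
  [ 2  1  8 ]
R2 ← R2 − 2·R1
  [ 1   1   5 ]
  [ 0  -1  -2 ]
R2 ← -1·R2
  [ 1  1  5 ]
  [ 0  1  2 ]
R1 ← R1 − R2
  [ 1  0  3 ]
  [ 0  1  2 ]

[[1, 0, 3], [0, 1, 2]]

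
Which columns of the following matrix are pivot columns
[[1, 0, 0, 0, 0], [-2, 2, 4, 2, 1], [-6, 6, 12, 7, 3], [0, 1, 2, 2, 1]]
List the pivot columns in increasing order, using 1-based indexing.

1, 2, 4, 5

r2 ← r2 + 2·r1
  [  1  0   0  0  0 ]
  [  0  2   4  2  1 ]
  [ -6  6  12  7  3 ]
  [  0  1   2  2  1 ]
r3 ← r3 + 6·r1
  [ 1  0   0  0  0 ]
  [ 0  2   4  2  1 ]
  [ 0  6  12  7  3 ]
  [ 0  1   2  2  1 ]
r2 ← 1/2·r2
  [ 1  0   0  0    0 ]
  [ 0  1   2  1  1/2 ]
  [ 0  6  12  7    3 ]
  [ 0  1   2  2    1 ]
r3 ← r3 − 6·r2
  [ 1  0  0  0    0 ]
  [ 0  1  2  1  1/2 ]
  [ 0  0  0  1    0 ]
  [ 0  1  2  2    1 ]
r4 ← r4 − r2
  [ 1  0  0  0    0 ]
  [ 0  1  2  1  1/2 ]
  [ 0  0  0  1    0 ]
  [ 0  0  0  1  1/2 ]
r4 ← r4 − r3
  [ 1  0  0  0    0 ]
  [ 0  1  2  1  1/2 ]
  [ 0  0  0  1    0 ]
  [ 0  0  0  0  1/2 ]
r4 ← 2·r4
  [ 1  0  0  0    0 ]
  [ 0  1  2  1  1/2 ]
  [ 0  0  0  1    0 ]
  [ 0  0  0  0    1 ]
r2 ← r2 − 1/2·r4
  [ 1  0  0  0  0 ]
  [ 0  1  2  1  0 ]
  [ 0  0  0  1  0 ]
  [ 0  0  0  0  1 ]
r2 ← r2 − r3
  [ 1  0  0  0  0 ]
  [ 0  1  2  0  0 ]
  [ 0  0  0  1  0 ]
  [ 0  0  0  0  1 ]
Pivot columns are the columns containing a leading 1.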